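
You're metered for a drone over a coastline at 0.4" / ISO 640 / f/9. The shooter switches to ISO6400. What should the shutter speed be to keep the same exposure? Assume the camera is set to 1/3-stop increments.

ISO: 640 → 800 → 1000 → 1250 → 1600 → 2000 → 2500 → 3200 → 4000 → 5000 → 6400 — 3 1/3 stops raised (brighter).
Need 3 1/3 stops darker from the shutter speed: 0.4 → 0.3 → 1/4 → 1/5 → 1/6 → 1/8 → 1/10 → 1/13 → 1/15 → 1/20 → 1/25.

1/25s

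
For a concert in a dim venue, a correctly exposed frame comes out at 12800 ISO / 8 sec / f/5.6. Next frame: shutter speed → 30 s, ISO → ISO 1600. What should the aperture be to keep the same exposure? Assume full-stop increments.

f/4

Shutter speed: 8 → 15 → 30 — 2 stops longer (brighter).
ISO: 12800 → 6400 → 3200 → 1600 — 3 stops lower (darker).
Net change so far: 1 stop darker. Offset with the aperture: f/5.6 → f/4.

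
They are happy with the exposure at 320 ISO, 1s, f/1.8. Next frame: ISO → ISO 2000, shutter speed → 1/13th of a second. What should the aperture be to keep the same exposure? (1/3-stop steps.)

f/1.2

ISO: 320 → 400 → 500 → 640 → 800 → 1000 → 1250 → 1600 → 2000 — 2 2/3 stops higher (brighter).
Shutter speed: 1 → 0.8 → 0.6 → 0.5 → 0.4 → 0.3 → 1/4 → 1/5 → 1/6 → 1/8 → 1/10 → 1/13 — 3 2/3 stops shorter (darker).
Net change so far: 1 stop darker. Offset with the aperture: f/1.8 → f/1.6 → f/1.4 → f/1.2.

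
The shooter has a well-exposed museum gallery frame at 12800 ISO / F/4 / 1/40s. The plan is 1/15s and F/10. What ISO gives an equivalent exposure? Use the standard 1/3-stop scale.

ISO 32000

Shutter speed: 1/40 → 1/30 → 1/25 → 1/20 → 1/15 — 1 1/3 stops longer (brighter).
Aperture: f/4 → f/4.5 → f/5 → f/5.6 → f/6.3 → f/7.1 → f/8 → f/9 → f/10 — 2 2/3 stops narrower (darker).
Net change so far: 1 1/3 stops darker. Offset with the ISO: 12800 → 16000 → 20000 → 25600 → 32000.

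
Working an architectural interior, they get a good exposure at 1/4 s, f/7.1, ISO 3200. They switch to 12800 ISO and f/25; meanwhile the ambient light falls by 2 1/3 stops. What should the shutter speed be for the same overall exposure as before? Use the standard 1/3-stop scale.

4 s

Scene light: 2 1/3 stops darker.
ISO: 3200 → 4000 → 5000 → 6400 → 8000 → 10000 → 12800 — 2 stops raised (brighter).
Aperture: f/7.1 → f/8 → f/9 → f/10 → f/11 → f/13 → f/14 → f/16 → f/18 → f/20 → f/22 → f/25 — 3 2/3 stops smaller aperture (darker).
Net so far: 4 stops darker. Shutter speed: 1/4 → 0.3 → 0.4 → 0.5 → 0.6 → 0.8 → 1 → 1.3 → 1.6 → 2 → 2.5 → 3.2 → 4.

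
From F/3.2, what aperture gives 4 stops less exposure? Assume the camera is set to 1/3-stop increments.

f/13

Aperture: f/3.2 → f/3.5 → f/4 → f/4.5 → f/5 → f/5.6 → f/6.3 → f/7.1 → f/8 → f/9 → f/10 → f/11 → f/13 — 4 stops smaller aperture (darker).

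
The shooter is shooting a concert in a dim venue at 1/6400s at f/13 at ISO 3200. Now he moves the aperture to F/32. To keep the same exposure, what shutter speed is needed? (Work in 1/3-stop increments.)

1/1000s

Aperture: f/13 → f/14 → f/16 → f/18 → f/20 → f/22 → f/25 → f/29 → f/32 — 2 2/3 stops smaller aperture (darker).
Need 2 2/3 stops brighter from the shutter speed: 1/6400 → 1/5000 → 1/4000 → 1/3200 → 1/2500 → 1/2000 → 1/1600 → 1/1250 → 1/1000.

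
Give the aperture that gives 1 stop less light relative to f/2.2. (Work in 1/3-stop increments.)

f/3.2

Aperture: f/2.2 → f/2.5 → f/2.8 → f/3.2 — 1 stop narrower (darker).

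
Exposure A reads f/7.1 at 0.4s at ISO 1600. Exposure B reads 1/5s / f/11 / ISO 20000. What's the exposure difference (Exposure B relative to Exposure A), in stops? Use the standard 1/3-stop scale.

Aperture: f/7.1 → f/8 → f/9 → f/10 → f/11 — 1 1/3 stops stopped down (darker).
Shutter speed: 0.4 → 0.3 → 1/4 → 1/5 — 1 stop faster (darker).
ISO: 1600 → 2000 → 2500 → 3200 → 4000 → 5000 → 6400 → 8000 → 10000 → 12800 → 16000 → 20000 — 3 2/3 stops raised (brighter).
Net: −1 1/3 −1 +3 2/3 = +1 1/3 stops.

1 1/3 stops brighter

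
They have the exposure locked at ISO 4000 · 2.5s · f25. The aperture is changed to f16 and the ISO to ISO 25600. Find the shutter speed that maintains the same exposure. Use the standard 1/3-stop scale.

1/6s

Aperture: f/25 → f/22 → f/20 → f/18 → f/16 — 1 1/3 stops larger aperture (brighter).
ISO: 4000 → 5000 → 6400 → 8000 → 10000 → 12800 → 16000 → 20000 → 25600 — 2 2/3 stops raised (brighter).
Net change so far: 4 stops brighter. Offset with the shutter speed: 2.5 → 2 → 1.6 → 1.3 → 1 → 0.8 → 0.6 → 0.5 → 0.4 → 0.3 → 1/4 → 1/5 → 1/6.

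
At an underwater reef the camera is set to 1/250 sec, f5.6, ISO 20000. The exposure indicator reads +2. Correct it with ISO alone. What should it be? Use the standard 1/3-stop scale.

Overexposed by 2 stops → need 2 stops darker.
ISO: 20000 → 16000 → 12800 → 10000 → 8000 → 6400 → 5000.

ISO 5000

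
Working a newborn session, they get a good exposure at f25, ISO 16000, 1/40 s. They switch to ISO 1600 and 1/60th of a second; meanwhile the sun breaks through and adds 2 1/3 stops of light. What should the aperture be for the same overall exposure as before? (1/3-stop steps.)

Scene light: 2 1/3 stops brighter.
ISO: 16000 → 12800 → 10000 → 8000 → 6400 → 5000 → 4000 → 3200 → 2500 → 2000 → 1600 — 3 1/3 stops lower (darker).
Shutter speed: 1/40 → 1/50 → 1/60 — 2/3 stop shorter (darker).
Net so far: 1 2/3 stops darker. Aperture: f/25 → f/22 → f/20 → f/18 → f/16 → f/14.

f/14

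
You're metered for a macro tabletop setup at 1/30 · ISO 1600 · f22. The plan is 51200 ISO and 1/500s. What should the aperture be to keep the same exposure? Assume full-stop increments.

ISO: 1600 → 3200 → 6400 → 12800 → 25600 → 51200 — 5 stops higher (brighter).
Shutter speed: 1/30 → 1/60 → 1/125 → 1/250 → 1/500 — 4 stops faster (darker).
Net change so far: 1 stop brighter. Offset with the aperture: f/22 → f/32.

f/32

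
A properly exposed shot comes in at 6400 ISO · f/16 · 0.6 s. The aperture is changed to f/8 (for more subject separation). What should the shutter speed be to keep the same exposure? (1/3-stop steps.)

Aperture: f/16 → f/14 → f/13 → f/11 → f/10 → f/9 → f/8 — 2 stops opened up (brighter).
Need 2 stops darker from the shutter speed: 0.6 → 0.5 → 0.4 → 0.3 → 1/4 → 1/5 → 1/6.

1/6s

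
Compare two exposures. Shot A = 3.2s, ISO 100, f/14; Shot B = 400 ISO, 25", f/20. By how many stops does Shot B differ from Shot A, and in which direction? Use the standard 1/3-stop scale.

4 stops brighter

Aperture: f/14 → f/16 → f/18 → f/20 — 1 stop stopped down (darker).
Shutter speed: 3.2 → 4 → 5 → 6 → 8 → 10 → 13 → 15 → 20 → 25 — 3 stops slower (brighter).
ISO: 100 → 125 → 160 → 200 → 250 → 320 → 400 — 2 stops higher (brighter).
Net: −1 +3 +2 = +4 stops.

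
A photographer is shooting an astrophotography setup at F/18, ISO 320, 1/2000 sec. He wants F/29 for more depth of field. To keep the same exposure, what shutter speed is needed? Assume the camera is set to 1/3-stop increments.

Aperture: f/18 → f/20 → f/22 → f/25 → f/29 — 1 1/3 stops smaller aperture (darker).
Need 1 1/3 stops brighter from the shutter speed: 1/2000 → 1/1600 → 1/1250 → 1/1000 → 1/800.

1/800s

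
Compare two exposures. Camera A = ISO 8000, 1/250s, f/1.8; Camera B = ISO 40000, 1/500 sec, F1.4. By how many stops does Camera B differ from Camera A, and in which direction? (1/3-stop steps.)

Aperture: f/1.8 → f/1.6 → f/1.4 — 2/3 stop opened up (brighter).
Shutter speed: 1/250 → 1/320 → 1/400 → 1/500 — 1 stop shorter (darker).
ISO: 8000 → 10000 → 12800 → 16000 → 20000 → 25600 → 32000 → 40000 — 2 1/3 stops higher (brighter).
Net: +2/3 −1 +2 1/3 = +2 stops.

2 stops brighter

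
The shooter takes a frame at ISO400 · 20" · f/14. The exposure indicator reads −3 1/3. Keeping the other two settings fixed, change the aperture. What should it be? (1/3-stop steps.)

Underexposed by 3 1/3 stops → need 3 1/3 stops brighter.
Aperture: f/14 → f/13 → f/11 → f/10 → f/9 → f/8 → f/7.1 → f/6.3 → f/5.6 → f/5 → f/4.5.

f/4.5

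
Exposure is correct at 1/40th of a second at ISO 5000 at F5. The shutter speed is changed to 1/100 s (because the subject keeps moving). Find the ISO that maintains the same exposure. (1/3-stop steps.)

ISO 12800

Shutter speed: 1/40 → 1/50 → 1/60 → 1/80 → 1/100 — 1 1/3 stops shorter (darker).
Need 1 1/3 stops brighter from the ISO: 5000 → 6400 → 8000 → 10000 → 12800.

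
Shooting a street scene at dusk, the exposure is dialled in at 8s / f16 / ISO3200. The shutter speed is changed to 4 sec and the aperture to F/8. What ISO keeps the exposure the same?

Shutter speed: 8 → 4 — 1 stop shorter (darker).
Aperture: f/16 → f/11 → f/8 — 2 stops wider (brighter).
Net change so far: 1 stop brighter. Offset with the ISO: 3200 → 1600.

ISO 1600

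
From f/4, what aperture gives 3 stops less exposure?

f/11

Aperture: f/4 → f/5.6 → f/8 → f/11 — 3 stops narrower (darker).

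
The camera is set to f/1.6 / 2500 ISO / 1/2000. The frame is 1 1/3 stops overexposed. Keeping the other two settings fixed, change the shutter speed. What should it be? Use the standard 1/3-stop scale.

1/5000s

Overexposed by 1 1/3 stops → need 1 1/3 stops darker.
Shutter speed: 1/2000 → 1/2500 → 1/3200 → 1/4000 → 1/5000.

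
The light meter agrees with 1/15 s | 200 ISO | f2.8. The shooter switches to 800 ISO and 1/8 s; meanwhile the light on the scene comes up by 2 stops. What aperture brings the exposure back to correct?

f/16

Scene light: 2 stops brighter.
ISO: 200 → 400 → 800 — 2 stops higher (brighter).
Shutter speed: 1/15 → 1/8 — 1 stop slower (brighter).
Net so far: 5 stops brighter. Aperture: f/2.8 → f/4 → f/5.6 → f/8 → f/11 → f/16.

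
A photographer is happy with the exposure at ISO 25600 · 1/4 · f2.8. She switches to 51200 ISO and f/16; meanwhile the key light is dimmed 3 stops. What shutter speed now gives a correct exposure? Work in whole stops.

Scene light: 3 stops darker.
ISO: 25600 → 51200 — 1 stop raised (brighter).
Aperture: f/2.8 → f/4 → f/5.6 → f/8 → f/11 → f/16 — 5 stops narrower (darker).
Net so far: 7 stops darker. Shutter speed: 1/4 → 1/2 → 1 → 2 → 4 → 8 → 15 → 30.

30 s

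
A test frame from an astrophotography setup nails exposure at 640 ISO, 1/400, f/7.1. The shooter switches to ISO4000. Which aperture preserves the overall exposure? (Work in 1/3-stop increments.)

f/18

ISO: 640 → 800 → 1000 → 1250 → 1600 → 2000 → 2500 → 3200 → 4000 — 2 2/3 stops higher (brighter).
Need 2 2/3 stops darker from the aperture: f/7.1 → f/8 → f/9 → f/10 → f/11 → f/13 → f/14 → f/16 → f/18.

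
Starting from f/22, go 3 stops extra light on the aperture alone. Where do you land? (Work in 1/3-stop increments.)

Aperture: f/22 → f/20 → f/18 → f/16 → f/14 → f/13 → f/11 → f/10 → f/9 → f/8 — 3 stops larger aperture (brighter).

f/8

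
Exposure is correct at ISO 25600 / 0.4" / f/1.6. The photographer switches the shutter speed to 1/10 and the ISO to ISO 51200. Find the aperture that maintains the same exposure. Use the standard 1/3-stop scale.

f/1.1

Shutter speed: 0.4 → 0.3 → 1/4 → 1/5 → 1/6 → 1/8 → 1/10 — 2 stops shorter (darker).
ISO: 25600 → 32000 → 40000 → 51200 — 1 stop higher (brighter).
Net change so far: 1 stop darker. Offset with the aperture: f/1.6 → f/1.4 → f/1.2 → f/1.1.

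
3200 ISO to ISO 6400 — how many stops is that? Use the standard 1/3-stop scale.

3200 → 4000 → 5000 → 6400 — count the steps: 3 third-stops = 1 stop.

1 stop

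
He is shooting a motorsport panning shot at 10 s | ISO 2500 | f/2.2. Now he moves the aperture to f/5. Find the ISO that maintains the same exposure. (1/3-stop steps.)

ISO 12800

Aperture: f/2.2 → f/2.5 → f/2.8 → f/3.2 → f/3.5 → f/4 → f/4.5 → f/5 — 2 1/3 stops smaller aperture (darker).
Need 2 1/3 stops brighter from the ISO: 2500 → 3200 → 4000 → 5000 → 6400 → 8000 → 10000 → 12800.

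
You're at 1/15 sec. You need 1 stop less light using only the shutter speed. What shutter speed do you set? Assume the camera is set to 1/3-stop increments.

Shutter speed: 1/15 → 1/20 → 1/25 → 1/30 — 1 stop shorter (darker).

1/30s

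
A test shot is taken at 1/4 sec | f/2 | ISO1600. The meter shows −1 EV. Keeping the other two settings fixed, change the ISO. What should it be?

ISO 3200

Underexposed by 1 stop → need 1 stop brighter.
ISO: 1600 → 3200.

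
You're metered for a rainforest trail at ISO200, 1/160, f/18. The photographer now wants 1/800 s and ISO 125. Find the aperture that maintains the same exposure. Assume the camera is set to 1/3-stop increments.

Shutter speed: 1/160 → 1/200 → 1/250 → 1/320 → 1/400 → 1/500 → 1/640 → 1/800 — 2 1/3 stops faster (darker).
ISO: 200 → 160 → 125 — 2/3 stop dropped (darker).
Net change so far: 3 stops darker. Offset with the aperture: f/18 → f/16 → f/14 → f/13 → f/11 → f/10 → f/9 → f/8 → f/7.1 → f/6.3.

f/6.3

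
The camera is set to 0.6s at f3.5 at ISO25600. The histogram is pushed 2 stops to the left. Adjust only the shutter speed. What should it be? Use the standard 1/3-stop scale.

2.5 s

Underexposed by 2 stops → need 2 stops brighter.
Shutter speed: 0.6 → 0.8 → 1 → 1.3 → 1.6 → 2 → 2.5.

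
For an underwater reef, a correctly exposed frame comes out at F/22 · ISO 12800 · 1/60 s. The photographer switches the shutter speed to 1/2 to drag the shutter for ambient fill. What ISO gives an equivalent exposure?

ISO 400

Shutter speed: 1/60 → 1/30 → 1/15 → 1/8 → 1/4 → 1/2 — 5 stops longer (brighter).
Need 5 stops darker from the ISO: 12800 → 6400 → 3200 → 1600 → 800 → 400.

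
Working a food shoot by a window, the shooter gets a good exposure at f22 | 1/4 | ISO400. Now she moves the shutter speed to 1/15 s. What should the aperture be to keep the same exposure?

Shutter speed: 1/4 → 1/8 → 1/15 — 2 stops shorter (darker).
Need 2 stops brighter from the aperture: f/22 → f/16 → f/11.

f/11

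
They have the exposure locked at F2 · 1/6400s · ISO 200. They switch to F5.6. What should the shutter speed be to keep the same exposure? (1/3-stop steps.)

1/800s

Aperture: f/2 → f/2.2 → f/2.5 → f/2.8 → f/3.2 → f/3.5 → f/4 → f/4.5 → f/5 → f/5.6 — 3 stops narrower (darker).
Need 3 stops brighter from the shutter speed: 1/6400 → 1/5000 → 1/4000 → 1/3200 → 1/2500 → 1/2000 → 1/1600 → 1/1250 → 1/1000 → 1/800.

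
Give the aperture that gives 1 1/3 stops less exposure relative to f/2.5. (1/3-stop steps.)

Aperture: f/2.5 → f/2.8 → f/3.2 → f/3.5 → f/4 — 1 1/3 stops narrower (darker).

f/4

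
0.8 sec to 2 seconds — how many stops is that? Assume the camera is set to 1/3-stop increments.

0.8 → 1 → 1.3 → 1.6 → 2 — count the steps: 4 third-stops = 1 1/3 stops.

1 1/3 stops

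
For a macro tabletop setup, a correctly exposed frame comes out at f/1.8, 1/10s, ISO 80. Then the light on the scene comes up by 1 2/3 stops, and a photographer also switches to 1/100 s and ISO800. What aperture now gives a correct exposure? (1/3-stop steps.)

Scene light: 1 2/3 stops brighter.
Shutter speed: 1/10 → 1/13 → 1/15 → 1/20 → 1/25 → 1/30 → 1/40 → 1/50 → 1/60 → 1/80 → 1/100 — 3 1/3 stops shorter (darker).
ISO: 80 → 100 → 125 → 160 → 200 → 250 → 320 → 400 → 500 → 640 → 800 — 3 1/3 stops raised (brighter).
Net so far: 1 2/3 stops brighter. Aperture: f/1.8 → f/2 → f/2.2 → f/2.5 → f/2.8 → f/3.2.

f/3.2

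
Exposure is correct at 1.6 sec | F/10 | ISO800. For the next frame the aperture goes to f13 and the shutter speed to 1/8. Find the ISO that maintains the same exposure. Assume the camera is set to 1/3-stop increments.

ISO 16000

Aperture: f/10 → f/11 → f/13 — 2/3 stop narrower (darker).
Shutter speed: 1.6 → 1.3 → 1 → 0.8 → 0.6 → 0.5 → 0.4 → 0.3 → 1/4 → 1/5 → 1/6 → 1/8 — 3 2/3 stops faster (darker).
Net change so far: 4 1/3 stops darker. Offset with the ISO: 800 → 1000 → 1250 → 1600 → 2000 → 2500 → 3200 → 4000 → 5000 → 6400 → 8000 → 10000 → 12800 → 16000.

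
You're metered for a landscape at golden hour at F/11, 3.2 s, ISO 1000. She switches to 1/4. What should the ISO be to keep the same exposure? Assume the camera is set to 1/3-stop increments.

ISO 12800

Shutter speed: 3.2 → 2.5 → 2 → 1.6 → 1.3 → 1 → 0.8 → 0.6 → 0.5 → 0.4 → 0.3 → 1/4 — 3 2/3 stops shorter (darker).
Need 3 2/3 stops brighter from the ISO: 1000 → 1250 → 1600 → 2000 → 2500 → 3200 → 4000 → 5000 → 6400 → 8000 → 10000 → 12800.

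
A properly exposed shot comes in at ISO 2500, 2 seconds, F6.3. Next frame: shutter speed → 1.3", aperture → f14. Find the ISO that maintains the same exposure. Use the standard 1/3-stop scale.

ISO 20000

Shutter speed: 2 → 1.6 → 1.3 — 2/3 stop faster (darker).
Aperture: f/6.3 → f/7.1 → f/8 → f/9 → f/10 → f/11 → f/13 → f/14 — 2 1/3 stops smaller aperture (darker).
Net change so far: 3 stops darker. Offset with the ISO: 2500 → 3200 → 4000 → 5000 → 6400 → 8000 → 10000 → 12800 → 16000 → 20000.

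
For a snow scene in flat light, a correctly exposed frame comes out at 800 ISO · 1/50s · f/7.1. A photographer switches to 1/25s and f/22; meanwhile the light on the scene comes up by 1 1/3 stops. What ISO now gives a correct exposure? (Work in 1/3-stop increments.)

Scene light: 1 1/3 stops brighter.
Shutter speed: 1/50 → 1/40 → 1/30 → 1/25 — 1 stop longer (brighter).
Aperture: f/7.1 → f/8 → f/9 → f/10 → f/11 → f/13 → f/14 → f/16 → f/18 → f/20 → f/22 — 3 1/3 stops narrower (darker).
Net so far: 1 stop darker. ISO: 800 → 1000 → 1250 → 1600.

ISO 1600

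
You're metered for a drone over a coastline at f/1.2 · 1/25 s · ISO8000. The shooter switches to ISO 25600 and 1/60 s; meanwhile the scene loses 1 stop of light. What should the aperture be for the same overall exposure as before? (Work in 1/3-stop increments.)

Scene light: 1 stop darker.
ISO: 8000 → 10000 → 12800 → 16000 → 20000 → 25600 — 1 2/3 stops raised (brighter).
Shutter speed: 1/25 → 1/30 → 1/40 → 1/50 → 1/60 — 1 1/3 stops faster (darker).
Net so far: 2/3 stop darker. Aperture: f/1.2 → f/1.1 → f/1.0.

f/1.0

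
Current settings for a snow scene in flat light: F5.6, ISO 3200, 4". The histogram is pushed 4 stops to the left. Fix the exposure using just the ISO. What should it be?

Underexposed by 4 stops → need 4 stops brighter.
ISO: 3200 → 6400 → 12800 → 25600 → 51200.

ISO 51200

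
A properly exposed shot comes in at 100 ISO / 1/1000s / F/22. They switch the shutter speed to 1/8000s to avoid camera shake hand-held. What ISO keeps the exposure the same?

Shutter speed: 1/1000 → 1/2000 → 1/4000 → 1/8000 — 3 stops shorter (darker).
Need 3 stops brighter from the ISO: 100 → 200 → 400 → 800.

ISO 800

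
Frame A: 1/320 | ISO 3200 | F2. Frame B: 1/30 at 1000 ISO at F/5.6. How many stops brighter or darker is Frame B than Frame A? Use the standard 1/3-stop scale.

Aperture: f/2 → f/2.2 → f/2.5 → f/2.8 → f/3.2 → f/3.5 → f/4 → f/4.5 → f/5 → f/5.6 — 3 stops stopped down (darker).
Shutter speed: 1/320 → 1/250 → 1/200 → 1/160 → 1/125 → 1/100 → 1/80 → 1/60 → 1/50 → 1/40 → 1/30 — 3 1/3 stops slower (brighter).
ISO: 3200 → 2500 → 2000 → 1600 → 1250 → 1000 — 1 2/3 stops lower (darker).
Net: −3 +3 1/3 −1 2/3 = −1 1/3 stops.

1 1/3 stops darker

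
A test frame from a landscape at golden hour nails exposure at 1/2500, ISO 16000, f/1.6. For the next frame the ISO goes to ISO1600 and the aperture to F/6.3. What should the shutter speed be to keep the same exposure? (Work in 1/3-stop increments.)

1/15s

ISO: 16000 → 12800 → 10000 → 8000 → 6400 → 5000 → 4000 → 3200 → 2500 → 2000 → 1600 — 3 1/3 stops lower (darker).
Aperture: f/1.6 → f/1.8 → f/2 → f/2.2 → f/2.5 → f/2.8 → f/3.2 → f/3.5 → f/4 → f/4.5 → f/5 → f/5.6 → f/6.3 — 4 stops narrower (darker).
Net change so far: 7 1/3 stops darker. Offset with the shutter speed: 1/2500 → 1/2000 → 1/1600 → 1/1250 → 1/1000 → 1/800 → 1/640 → 1/500 → 1/400 → 1/320 → 1/250 → 1/200 → 1/160 → 1/125 → 1/100 → 1/80 → 1/60 → 1/50 → 1/40 → 1/30 → 1/25 → 1/20 → 1/15.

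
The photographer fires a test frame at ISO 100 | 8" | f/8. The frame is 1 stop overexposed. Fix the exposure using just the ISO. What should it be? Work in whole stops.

ISO 50

Overexposed by 1 stop → need 1 stop darker.
ISO: 100 → 50.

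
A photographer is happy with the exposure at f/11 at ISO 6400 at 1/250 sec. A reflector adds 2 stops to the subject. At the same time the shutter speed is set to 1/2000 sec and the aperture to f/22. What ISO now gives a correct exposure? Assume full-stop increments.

Scene light: 2 stops brighter.
Shutter speed: 1/250 → 1/500 → 1/1000 → 1/2000 — 3 stops faster (darker).
Aperture: f/11 → f/16 → f/22 — 2 stops smaller aperture (darker).
Net so far: 3 stops darker. ISO: 6400 → 12800 → 25600 → 51200.

ISO 51200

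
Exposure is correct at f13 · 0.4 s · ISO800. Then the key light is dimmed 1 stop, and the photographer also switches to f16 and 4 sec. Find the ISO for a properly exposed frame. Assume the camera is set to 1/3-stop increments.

ISO 250

Scene light: 1 stop darker.
Aperture: f/13 → f/14 → f/16 — 2/3 stop narrower (darker).
Shutter speed: 0.4 → 0.5 → 0.6 → 0.8 → 1 → 1.3 → 1.6 → 2 → 2.5 → 3.2 → 4 — 3 1/3 stops slower (brighter).
Net so far: 1 2/3 stops brighter. ISO: 800 → 640 → 500 → 400 → 320 → 250.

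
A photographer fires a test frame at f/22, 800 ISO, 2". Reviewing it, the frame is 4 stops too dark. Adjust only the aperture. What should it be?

Underexposed by 4 stops → need 4 stops brighter.
Aperture: f/22 → f/16 → f/11 → f/8 → f/5.6.

f/5.6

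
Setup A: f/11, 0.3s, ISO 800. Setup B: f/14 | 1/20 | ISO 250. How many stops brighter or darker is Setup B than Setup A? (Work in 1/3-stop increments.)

Aperture: f/11 → f/13 → f/14 — 2/3 stop narrower (darker).
Shutter speed: 0.3 → 1/4 → 1/5 → 1/6 → 1/8 → 1/10 → 1/13 → 1/15 → 1/20 — 2 2/3 stops faster (darker).
ISO: 800 → 640 → 500 → 400 → 320 → 250 — 1 2/3 stops lower (darker).
Net: −2/3 −2 2/3 −1 2/3 = −5 stops.

5 stops darker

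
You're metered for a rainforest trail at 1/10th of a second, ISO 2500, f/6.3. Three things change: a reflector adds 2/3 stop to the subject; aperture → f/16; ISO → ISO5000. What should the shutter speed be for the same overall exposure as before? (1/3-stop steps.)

1/5s

Scene light: 2/3 stop brighter.
Aperture: f/6.3 → f/7.1 → f/8 → f/9 → f/10 → f/11 → f/13 → f/14 → f/16 — 2 2/3 stops smaller aperture (darker).
ISO: 2500 → 3200 → 4000 → 5000 — 1 stop raised (brighter).
Net so far: 1 stop darker. Shutter speed: 1/10 → 1/8 → 1/6 → 1/5.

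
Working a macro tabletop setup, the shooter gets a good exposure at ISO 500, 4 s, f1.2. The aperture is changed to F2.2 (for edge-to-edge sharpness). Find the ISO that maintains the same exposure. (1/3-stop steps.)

Aperture: f/1.2 → f/1.4 → f/1.6 → f/1.8 → f/2 → f/2.2 — 1 2/3 stops narrower (darker).
Need 1 2/3 stops brighter from the ISO: 500 → 640 → 800 → 1000 → 1250 → 1600.

ISO 1600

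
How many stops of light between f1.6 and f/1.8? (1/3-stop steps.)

1/3 stop

f/1.6 → f/1.8 — count the steps: 1 third-stops = 1/3 stop.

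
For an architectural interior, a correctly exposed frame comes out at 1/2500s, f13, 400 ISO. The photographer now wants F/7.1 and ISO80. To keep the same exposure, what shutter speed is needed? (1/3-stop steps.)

Aperture: f/13 → f/11 → f/10 → f/9 → f/8 → f/7.1 — 1 2/3 stops opened up (brighter).
ISO: 400 → 320 → 250 → 200 → 160 → 125 → 100 → 80 — 2 1/3 stops lower (darker).
Net change so far: 2/3 stop darker. Offset with the shutter speed: 1/2500 → 1/2000 → 1/1600.

1/1600s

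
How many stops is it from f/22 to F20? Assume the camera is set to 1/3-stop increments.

f/22 → f/20 — count the steps: 1 third-stops = 1/3 stop.

1/3 stop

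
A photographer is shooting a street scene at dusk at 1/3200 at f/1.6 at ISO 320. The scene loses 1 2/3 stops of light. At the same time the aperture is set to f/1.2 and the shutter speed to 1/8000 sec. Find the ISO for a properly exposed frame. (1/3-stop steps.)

ISO 1600

Scene light: 1 2/3 stops darker.
Aperture: f/1.6 → f/1.4 → f/1.2 — 2/3 stop wider (brighter).
Shutter speed: 1/3200 → 1/4000 → 1/5000 → 1/6400 → 1/8000 — 1 1/3 stops shorter (darker).
Net so far: 2 1/3 stops darker. ISO: 320 → 400 → 500 → 640 → 800 → 1000 → 1250 → 1600.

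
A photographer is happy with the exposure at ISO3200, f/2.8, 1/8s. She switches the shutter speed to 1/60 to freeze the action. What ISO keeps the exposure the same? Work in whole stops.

ISO 25600

Shutter speed: 1/8 → 1/15 → 1/30 → 1/60 — 3 stops shorter (darker).
Need 3 stops brighter from the ISO: 3200 → 6400 → 12800 → 25600.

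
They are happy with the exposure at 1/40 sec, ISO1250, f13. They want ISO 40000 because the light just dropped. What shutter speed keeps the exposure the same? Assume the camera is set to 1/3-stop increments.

ISO: 1250 → 1600 → 2000 → 2500 → 3200 → 4000 → 5000 → 6400 → 8000 → 10000 → 12800 → 16000 → 20000 → 25600 → 32000 → 40000 — 5 stops higher (brighter).
Need 5 stops darker from the shutter speed: 1/40 → 1/50 → 1/60 → 1/80 → 1/100 → 1/125 → 1/160 → 1/200 → 1/250 → 1/320 → 1/400 → 1/500 → 1/640 → 1/800 → 1/1000 → 1/1250.

1/1250s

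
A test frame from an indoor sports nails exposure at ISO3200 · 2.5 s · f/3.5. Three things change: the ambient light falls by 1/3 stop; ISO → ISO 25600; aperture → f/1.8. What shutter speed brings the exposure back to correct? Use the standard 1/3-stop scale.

1/10s

Scene light: 1/3 stop darker.
ISO: 3200 → 4000 → 5000 → 6400 → 8000 → 10000 → 12800 → 16000 → 20000 → 25600 — 3 stops raised (brighter).
Aperture: f/3.5 → f/3.2 → f/2.8 → f/2.5 → f/2.2 → f/2 → f/1.8 — 2 stops larger aperture (brighter).
Net so far: 4 2/3 stops brighter. Shutter speed: 2.5 → 2 → 1.6 → 1.3 → 1 → 0.8 → 0.6 → 0.5 → 0.4 → 0.3 → 1/4 → 1/5 → 1/6 → 1/8 → 1/10.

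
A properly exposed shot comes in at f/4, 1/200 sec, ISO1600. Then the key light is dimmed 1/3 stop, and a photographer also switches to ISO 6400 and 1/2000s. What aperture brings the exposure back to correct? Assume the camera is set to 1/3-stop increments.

f/2.2

Scene light: 1/3 stop darker.
ISO: 1600 → 2000 → 2500 → 3200 → 4000 → 5000 → 6400 — 2 stops raised (brighter).
Shutter speed: 1/200 → 1/250 → 1/320 → 1/400 → 1/500 → 1/640 → 1/800 → 1/1000 → 1/1250 → 1/1600 → 1/2000 — 3 1/3 stops shorter (darker).
Net so far: 1 2/3 stops darker. Aperture: f/4 → f/3.5 → f/3.2 → f/2.8 → f/2.5 → f/2.2.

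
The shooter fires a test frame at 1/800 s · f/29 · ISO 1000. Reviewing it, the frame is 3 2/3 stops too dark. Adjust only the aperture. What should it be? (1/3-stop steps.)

Underexposed by 3 2/3 stops → need 3 2/3 stops brighter.
Aperture: f/29 → f/25 → f/22 → f/20 → f/18 → f/16 → f/14 → f/13 → f/11 → f/10 → f/9 → f/8.

f/8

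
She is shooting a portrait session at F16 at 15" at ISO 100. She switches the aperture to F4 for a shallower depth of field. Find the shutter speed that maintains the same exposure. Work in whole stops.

1 s

Aperture: f/16 → f/11 → f/8 → f/5.6 → f/4 — 4 stops larger aperture (brighter).
Need 4 stops darker from the shutter speed: 15 → 8 → 4 → 2 → 1.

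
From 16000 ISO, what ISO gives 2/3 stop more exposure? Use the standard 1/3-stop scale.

ISO 25600

ISO: 16000 → 20000 → 25600 — 2/3 stop higher (brighter).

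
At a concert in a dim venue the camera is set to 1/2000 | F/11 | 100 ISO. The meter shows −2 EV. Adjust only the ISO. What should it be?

ISO 400

Underexposed by 2 stops → need 2 stops brighter.
ISO: 100 → 200 → 400.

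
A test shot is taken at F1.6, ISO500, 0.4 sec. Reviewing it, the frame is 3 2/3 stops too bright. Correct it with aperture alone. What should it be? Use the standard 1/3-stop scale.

f/5.6

Overexposed by 3 2/3 stops → need 3 2/3 stops darker.
Aperture: f/1.6 → f/1.8 → f/2 → f/2.2 → f/2.5 → f/2.8 → f/3.2 → f/3.5 → f/4 → f/4.5 → f/5 → f/5.6.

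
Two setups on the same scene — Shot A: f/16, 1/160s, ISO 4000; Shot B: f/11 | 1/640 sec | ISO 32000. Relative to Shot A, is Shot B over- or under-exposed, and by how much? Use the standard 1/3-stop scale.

Aperture: f/16 → f/14 → f/13 → f/11 — 1 stop opened up (brighter).
Shutter speed: 1/160 → 1/200 → 1/250 → 1/320 → 1/400 → 1/500 → 1/640 — 2 stops shorter (darker).
ISO: 4000 → 5000 → 6400 → 8000 → 10000 → 12800 → 16000 → 20000 → 25600 → 32000 — 3 stops raised (brighter).
Net: +1 −2 +3 = +2 stops.

2 stops brighter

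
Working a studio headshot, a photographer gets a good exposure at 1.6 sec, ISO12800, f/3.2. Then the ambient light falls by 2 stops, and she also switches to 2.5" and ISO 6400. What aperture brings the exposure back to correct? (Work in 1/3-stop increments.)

Scene light: 2 stops darker.
Shutter speed: 1.6 → 2 → 2.5 — 2/3 stop longer (brighter).
ISO: 12800 → 10000 → 8000 → 6400 — 1 stop dropped (darker).
Net so far: 2 1/3 stops darker. Aperture: f/3.2 → f/2.8 → f/2.5 → f/2.2 → f/2 → f/1.8 → f/1.6 → f/1.4.

f/1.4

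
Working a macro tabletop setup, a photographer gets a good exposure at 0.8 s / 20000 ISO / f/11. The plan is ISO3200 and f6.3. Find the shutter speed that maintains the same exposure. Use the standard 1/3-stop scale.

1.6 s

ISO: 20000 → 16000 → 12800 → 10000 → 8000 → 6400 → 5000 → 4000 → 3200 — 2 2/3 stops lower (darker).
Aperture: f/11 → f/10 → f/9 → f/8 → f/7.1 → f/6.3 — 1 2/3 stops larger aperture (brighter).
Net change so far: 1 stop darker. Offset with the shutter speed: 0.8 → 1 → 1.3 → 1.6.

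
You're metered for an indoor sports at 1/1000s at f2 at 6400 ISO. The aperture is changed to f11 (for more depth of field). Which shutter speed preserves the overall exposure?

Aperture: f/2 → f/2.8 → f/4 → f/5.6 → f/8 → f/11 — 5 stops narrower (darker).
Need 5 stops brighter from the shutter speed: 1/1000 → 1/500 → 1/250 → 1/125 → 1/60 → 1/30.

1/30s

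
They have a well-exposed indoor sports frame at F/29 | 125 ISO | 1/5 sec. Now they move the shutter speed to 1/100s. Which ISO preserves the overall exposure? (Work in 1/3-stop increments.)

ISO 2500

Shutter speed: 1/5 → 1/6 → 1/8 → 1/10 → 1/13 → 1/15 → 1/20 → 1/25 → 1/30 → 1/40 → 1/50 → 1/60 → 1/80 → 1/100 — 4 1/3 stops shorter (darker).
Need 4 1/3 stops brighter from the ISO: 125 → 160 → 200 → 250 → 320 → 400 → 500 → 640 → 800 → 1000 → 1250 → 1600 → 2000 → 2500.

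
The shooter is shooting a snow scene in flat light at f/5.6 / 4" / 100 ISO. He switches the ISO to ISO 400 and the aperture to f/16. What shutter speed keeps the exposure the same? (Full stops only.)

8 s

ISO: 100 → 200 → 400 — 2 stops higher (brighter).
Aperture: f/5.6 → f/8 → f/11 → f/16 — 3 stops smaller aperture (darker).
Net change so far: 1 stop darker. Offset with the shutter speed: 4 → 8.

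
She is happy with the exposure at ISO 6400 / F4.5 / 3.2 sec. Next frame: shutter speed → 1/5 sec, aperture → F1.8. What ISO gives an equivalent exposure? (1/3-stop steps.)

Shutter speed: 3.2 → 2.5 → 2 → 1.6 → 1.3 → 1 → 0.8 → 0.6 → 0.5 → 0.4 → 0.3 → 1/4 → 1/5 — 4 stops faster (darker).
Aperture: f/4.5 → f/4 → f/3.5 → f/3.2 → f/2.8 → f/2.5 → f/2.2 → f/2 → f/1.8 — 2 2/3 stops opened up (brighter).
Net change so far: 1 1/3 stops darker. Offset with the ISO: 6400 → 8000 → 10000 → 12800 → 16000.

ISO 16000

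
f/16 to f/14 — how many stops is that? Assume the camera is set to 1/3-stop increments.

f/16 → f/14 — count the steps: 1 third-stops = 1/3 stop.

1/3 stop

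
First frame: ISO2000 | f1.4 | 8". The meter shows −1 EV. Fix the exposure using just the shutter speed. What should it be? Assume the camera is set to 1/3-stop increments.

15 s

Underexposed by 1 stop → need 1 stop brighter.
Shutter speed: 8 → 10 → 13 → 15.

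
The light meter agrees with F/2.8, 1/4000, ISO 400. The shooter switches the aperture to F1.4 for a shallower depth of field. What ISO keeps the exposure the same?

Aperture: f/2.8 → f/2 → f/1.4 — 2 stops opened up (brighter).
Need 2 stops darker from the ISO: 400 → 200 → 100.

ISO 100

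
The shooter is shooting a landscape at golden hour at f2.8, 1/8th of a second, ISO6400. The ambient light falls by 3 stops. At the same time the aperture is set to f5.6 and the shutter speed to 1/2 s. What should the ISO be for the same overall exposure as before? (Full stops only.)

ISO 51200

Scene light: 3 stops darker.
Aperture: f/2.8 → f/4 → f/5.6 — 2 stops stopped down (darker).
Shutter speed: 1/8 → 1/4 → 1/2 — 2 stops slower (brighter).
Net so far: 3 stops darker. ISO: 6400 → 12800 → 25600 → 51200.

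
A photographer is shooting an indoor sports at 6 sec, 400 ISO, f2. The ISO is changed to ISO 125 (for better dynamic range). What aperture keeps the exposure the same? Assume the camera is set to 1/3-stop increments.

ISO: 400 → 320 → 250 → 200 → 160 → 125 — 1 2/3 stops lower (darker).
Need 1 2/3 stops brighter from the aperture: f/2 → f/1.8 → f/1.6 → f/1.4 → f/1.2 → f/1.1.

f/1.1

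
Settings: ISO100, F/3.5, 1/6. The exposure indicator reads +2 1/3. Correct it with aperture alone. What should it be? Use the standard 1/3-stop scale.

f/8

Overexposed by 2 1/3 stops → need 2 1/3 stops darker.
Aperture: f/3.5 → f/4 → f/4.5 → f/5 → f/5.6 → f/6.3 → f/7.1 → f/8.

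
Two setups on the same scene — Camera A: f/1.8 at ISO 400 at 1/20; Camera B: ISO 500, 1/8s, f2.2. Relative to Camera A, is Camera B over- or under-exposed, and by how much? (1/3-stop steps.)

Aperture: f/1.8 → f/2 → f/2.2 — 2/3 stop smaller aperture (darker).
Shutter speed: 1/20 → 1/15 → 1/13 → 1/10 → 1/8 — 1 1/3 stops longer (brighter).
ISO: 400 → 500 — 1/3 stop raised (brighter).
Net: −2/3 +1 1/3 +1/3 = +1 stop.

1 stop brighter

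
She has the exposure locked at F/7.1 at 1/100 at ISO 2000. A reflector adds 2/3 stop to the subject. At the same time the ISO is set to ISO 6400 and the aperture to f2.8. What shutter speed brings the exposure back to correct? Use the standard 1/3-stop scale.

Scene light: 2/3 stop brighter.
ISO: 2000 → 2500 → 3200 → 4000 → 5000 → 6400 — 1 2/3 stops higher (brighter).
Aperture: f/7.1 → f/6.3 → f/5.6 → f/5 → f/4.5 → f/4 → f/3.5 → f/3.2 → f/2.8 — 2 2/3 stops wider (brighter).
Net so far: 5 stops brighter. Shutter speed: 1/100 → 1/125 → 1/160 → 1/200 → 1/250 → 1/320 → 1/400 → 1/500 → 1/640 → 1/800 → 1/1000 → 1/1250 → 1/1600 → 1/2000 → 1/2500 → 1/3200.

1/3200s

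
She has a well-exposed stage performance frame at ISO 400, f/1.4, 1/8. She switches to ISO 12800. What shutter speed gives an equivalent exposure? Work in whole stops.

ISO: 400 → 800 → 1600 → 3200 → 6400 → 12800 — 5 stops raised (brighter).
Need 5 stops darker from the shutter speed: 1/8 → 1/15 → 1/30 → 1/60 → 1/125 → 1/250.

1/250s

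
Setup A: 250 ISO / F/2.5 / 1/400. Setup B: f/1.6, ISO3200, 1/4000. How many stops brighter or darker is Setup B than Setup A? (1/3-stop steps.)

1 2/3 stops brighter

Aperture: f/2.5 → f/2.2 → f/2 → f/1.8 → f/1.6 — 1 1/3 stops opened up (brighter).
Shutter speed: 1/400 → 1/500 → 1/640 → 1/800 → 1/1000 → 1/1250 → 1/1600 → 1/2000 → 1/2500 → 1/3200 → 1/4000 — 3 1/3 stops shorter (darker).
ISO: 250 → 320 → 400 → 500 → 640 → 800 → 1000 → 1250 → 1600 → 2000 → 2500 → 3200 — 3 2/3 stops raised (brighter).
Net: +1 1/3 −3 1/3 +3 2/3 = +1 2/3 stops.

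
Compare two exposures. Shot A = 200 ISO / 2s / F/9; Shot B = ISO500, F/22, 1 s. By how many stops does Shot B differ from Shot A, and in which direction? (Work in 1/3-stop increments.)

2 1/3 stops darker

Aperture: f/9 → f/10 → f/11 → f/13 → f/14 → f/16 → f/18 → f/20 → f/22 — 2 2/3 stops narrower (darker).
Shutter speed: 2 → 1.6 → 1.3 → 1 — 1 stop faster (darker).
ISO: 200 → 250 → 320 → 400 → 500 — 1 1/3 stops raised (brighter).
Net: −2 2/3 −1 +1 1/3 = −2 1/3 stops.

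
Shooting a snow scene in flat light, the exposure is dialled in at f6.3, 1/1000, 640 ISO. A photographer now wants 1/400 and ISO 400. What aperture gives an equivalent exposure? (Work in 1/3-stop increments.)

Shutter speed: 1/1000 → 1/800 → 1/640 → 1/500 → 1/400 — 1 1/3 stops slower (brighter).
ISO: 640 → 500 → 400 — 2/3 stop dropped (darker).
Net change so far: 2/3 stop brighter. Offset with the aperture: f/6.3 → f/7.1 → f/8.

f/8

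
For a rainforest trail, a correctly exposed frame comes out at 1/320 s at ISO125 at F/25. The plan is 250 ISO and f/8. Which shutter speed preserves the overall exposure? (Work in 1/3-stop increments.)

1/6400s

ISO: 125 → 160 → 200 → 250 — 1 stop higher (brighter).
Aperture: f/25 → f/22 → f/20 → f/18 → f/16 → f/14 → f/13 → f/11 → f/10 → f/9 → f/8 — 3 1/3 stops larger aperture (brighter).
Net change so far: 4 1/3 stops brighter. Offset with the shutter speed: 1/320 → 1/400 → 1/500 → 1/640 → 1/800 → 1/1000 → 1/1250 → 1/1600 → 1/2000 → 1/2500 → 1/3200 → 1/4000 → 1/5000 → 1/6400.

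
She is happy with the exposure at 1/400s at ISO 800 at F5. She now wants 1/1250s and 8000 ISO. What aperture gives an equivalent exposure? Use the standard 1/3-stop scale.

Shutter speed: 1/400 → 1/500 → 1/640 → 1/800 → 1/1000 → 1/1250 — 1 2/3 stops faster (darker).
ISO: 800 → 1000 → 1250 → 1600 → 2000 → 2500 → 3200 → 4000 → 5000 → 6400 → 8000 — 3 1/3 stops raised (brighter).
Net change so far: 1 2/3 stops brighter. Offset with the aperture: f/5 → f/5.6 → f/6.3 → f/7.1 → f/8 → f/9.

f/9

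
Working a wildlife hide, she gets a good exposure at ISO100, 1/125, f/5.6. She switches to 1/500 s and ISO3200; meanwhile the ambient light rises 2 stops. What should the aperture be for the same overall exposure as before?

f/32

Scene light: 2 stops brighter.
Shutter speed: 1/125 → 1/250 → 1/500 — 2 stops faster (darker).
ISO: 100 → 200 → 400 → 800 → 1600 → 3200 — 5 stops raised (brighter).
Net so far: 5 stops brighter. Aperture: f/5.6 → f/8 → f/11 → f/16 → f/22 → f/32.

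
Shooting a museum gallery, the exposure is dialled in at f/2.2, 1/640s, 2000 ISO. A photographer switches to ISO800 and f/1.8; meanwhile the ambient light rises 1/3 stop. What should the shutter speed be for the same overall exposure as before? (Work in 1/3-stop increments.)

Scene light: 1/3 stop brighter.
ISO: 2000 → 1600 → 1250 → 1000 → 800 — 1 1/3 stops lower (darker).
Aperture: f/2.2 → f/2 → f/1.8 — 2/3 stop opened up (brighter).
Net so far: 1/3 stop darker. Shutter speed: 1/640 → 1/500.

1/500s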